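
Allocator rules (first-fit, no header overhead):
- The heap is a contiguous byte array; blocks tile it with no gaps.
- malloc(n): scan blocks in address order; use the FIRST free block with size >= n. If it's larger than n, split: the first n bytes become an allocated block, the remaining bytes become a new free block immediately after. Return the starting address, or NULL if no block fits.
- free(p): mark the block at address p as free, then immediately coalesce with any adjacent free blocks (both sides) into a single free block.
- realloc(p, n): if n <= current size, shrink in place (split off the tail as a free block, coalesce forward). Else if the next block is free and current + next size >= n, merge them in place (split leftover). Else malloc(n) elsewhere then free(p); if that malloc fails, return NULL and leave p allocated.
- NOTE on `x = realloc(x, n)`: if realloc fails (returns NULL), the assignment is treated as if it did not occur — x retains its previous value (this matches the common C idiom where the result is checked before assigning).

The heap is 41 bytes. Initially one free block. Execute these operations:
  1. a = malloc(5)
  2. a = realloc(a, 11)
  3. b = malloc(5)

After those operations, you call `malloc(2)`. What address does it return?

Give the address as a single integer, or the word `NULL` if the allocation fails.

Op 1: a = malloc(5) -> a = 0; heap: [0-4 ALLOC][5-40 FREE]
Op 2: a = realloc(a, 11) -> a = 0; heap: [0-10 ALLOC][11-40 FREE]
Op 3: b = malloc(5) -> b = 11; heap: [0-10 ALLOC][11-15 ALLOC][16-40 FREE]
malloc(2): first-fit scan over [0-10 ALLOC][11-15 ALLOC][16-40 FREE] -> 16

Answer: 16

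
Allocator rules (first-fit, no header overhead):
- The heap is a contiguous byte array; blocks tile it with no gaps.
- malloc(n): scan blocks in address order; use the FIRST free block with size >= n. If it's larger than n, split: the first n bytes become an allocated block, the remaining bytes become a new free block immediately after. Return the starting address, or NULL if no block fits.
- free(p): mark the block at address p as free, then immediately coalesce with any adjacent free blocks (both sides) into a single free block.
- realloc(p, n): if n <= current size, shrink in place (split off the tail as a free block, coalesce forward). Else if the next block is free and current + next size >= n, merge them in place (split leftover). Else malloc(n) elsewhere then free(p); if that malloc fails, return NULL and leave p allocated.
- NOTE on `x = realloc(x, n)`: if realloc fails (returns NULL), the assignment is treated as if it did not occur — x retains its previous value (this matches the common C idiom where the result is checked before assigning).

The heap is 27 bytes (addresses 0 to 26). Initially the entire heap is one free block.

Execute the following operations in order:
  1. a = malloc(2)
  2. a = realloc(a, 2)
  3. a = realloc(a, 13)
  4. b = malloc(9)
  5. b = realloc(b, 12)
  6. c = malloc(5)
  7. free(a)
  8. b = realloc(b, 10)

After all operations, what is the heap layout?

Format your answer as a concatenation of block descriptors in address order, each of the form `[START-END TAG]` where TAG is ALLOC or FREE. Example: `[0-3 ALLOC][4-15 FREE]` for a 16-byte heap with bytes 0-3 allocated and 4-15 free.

Op 1: a = malloc(2) -> a = 0; heap: [0-1 ALLOC][2-26 FREE]
Op 2: a = realloc(a, 2) -> a = 0; heap: [0-1 ALLOC][2-26 FREE]
Op 3: a = realloc(a, 13) -> a = 0; heap: [0-12 ALLOC][13-26 FREE]
Op 4: b = malloc(9) -> b = 13; heap: [0-12 ALLOC][13-21 ALLOC][22-26 FREE]
Op 5: b = realloc(b, 12) -> b = 13; heap: [0-12 ALLOC][13-24 ALLOC][25-26 FREE]
Op 6: c = malloc(5) -> c = NULL; heap: [0-12 ALLOC][13-24 ALLOC][25-26 FREE]
Op 7: free(a) -> (freed a); heap: [0-12 FREE][13-24 ALLOC][25-26 FREE]
Op 8: b = realloc(b, 10) -> b = 13; heap: [0-12 FREE][13-22 ALLOC][23-26 FREE]

Answer: [0-12 FREE][13-22 ALLOC][23-26 FREE]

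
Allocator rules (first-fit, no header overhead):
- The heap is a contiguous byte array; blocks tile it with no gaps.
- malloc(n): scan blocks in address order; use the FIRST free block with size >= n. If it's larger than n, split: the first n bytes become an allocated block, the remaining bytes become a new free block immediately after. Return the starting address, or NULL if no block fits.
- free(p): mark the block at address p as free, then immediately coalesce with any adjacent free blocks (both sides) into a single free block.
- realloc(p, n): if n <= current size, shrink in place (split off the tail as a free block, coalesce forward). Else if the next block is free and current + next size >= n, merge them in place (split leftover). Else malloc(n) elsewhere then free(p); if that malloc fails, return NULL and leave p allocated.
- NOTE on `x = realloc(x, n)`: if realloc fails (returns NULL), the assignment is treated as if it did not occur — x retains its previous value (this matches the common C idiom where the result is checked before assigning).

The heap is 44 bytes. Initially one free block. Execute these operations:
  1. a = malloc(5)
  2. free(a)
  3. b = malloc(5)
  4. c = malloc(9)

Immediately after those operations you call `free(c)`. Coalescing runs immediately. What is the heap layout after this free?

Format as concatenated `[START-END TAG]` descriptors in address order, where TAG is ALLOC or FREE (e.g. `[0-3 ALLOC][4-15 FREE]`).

Answer: [0-4 ALLOC][5-43 FREE]

Derivation:
Op 1: a = malloc(5) -> a = 0; heap: [0-4 ALLOC][5-43 FREE]
Op 2: free(a) -> (freed a); heap: [0-43 FREE]
Op 3: b = malloc(5) -> b = 0; heap: [0-4 ALLOC][5-43 FREE]
Op 4: c = malloc(9) -> c = 5; heap: [0-4 ALLOC][5-13 ALLOC][14-43 FREE]
free(c): c = 5 -> block [5-13 ALLOC]; mark free, coalesce with adjacent free neighbors -> [0-4 ALLOC][5-43 FREE]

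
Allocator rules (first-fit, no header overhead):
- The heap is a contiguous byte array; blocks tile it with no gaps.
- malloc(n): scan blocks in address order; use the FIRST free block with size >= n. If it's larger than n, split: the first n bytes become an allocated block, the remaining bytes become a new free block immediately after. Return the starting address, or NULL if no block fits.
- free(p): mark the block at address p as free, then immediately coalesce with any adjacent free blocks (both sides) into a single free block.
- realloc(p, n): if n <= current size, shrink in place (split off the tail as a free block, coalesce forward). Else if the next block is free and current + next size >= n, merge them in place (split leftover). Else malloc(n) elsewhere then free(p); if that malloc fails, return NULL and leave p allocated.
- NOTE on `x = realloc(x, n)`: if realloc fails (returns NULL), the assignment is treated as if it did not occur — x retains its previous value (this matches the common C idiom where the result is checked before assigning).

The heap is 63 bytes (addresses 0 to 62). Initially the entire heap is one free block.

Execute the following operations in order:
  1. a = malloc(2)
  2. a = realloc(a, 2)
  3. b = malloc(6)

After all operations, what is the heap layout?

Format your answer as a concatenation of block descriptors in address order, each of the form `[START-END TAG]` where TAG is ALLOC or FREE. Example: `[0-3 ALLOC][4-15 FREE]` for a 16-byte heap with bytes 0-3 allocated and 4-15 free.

Answer: [0-1 ALLOC][2-7 ALLOC][8-62 FREE]

Derivation:
Op 1: a = malloc(2) -> a = 0; heap: [0-1 ALLOC][2-62 FREE]
Op 2: a = realloc(a, 2) -> a = 0; heap: [0-1 ALLOC][2-62 FREE]
Op 3: b = malloc(6) -> b = 2; heap: [0-1 ALLOC][2-7 ALLOC][8-62 FREE]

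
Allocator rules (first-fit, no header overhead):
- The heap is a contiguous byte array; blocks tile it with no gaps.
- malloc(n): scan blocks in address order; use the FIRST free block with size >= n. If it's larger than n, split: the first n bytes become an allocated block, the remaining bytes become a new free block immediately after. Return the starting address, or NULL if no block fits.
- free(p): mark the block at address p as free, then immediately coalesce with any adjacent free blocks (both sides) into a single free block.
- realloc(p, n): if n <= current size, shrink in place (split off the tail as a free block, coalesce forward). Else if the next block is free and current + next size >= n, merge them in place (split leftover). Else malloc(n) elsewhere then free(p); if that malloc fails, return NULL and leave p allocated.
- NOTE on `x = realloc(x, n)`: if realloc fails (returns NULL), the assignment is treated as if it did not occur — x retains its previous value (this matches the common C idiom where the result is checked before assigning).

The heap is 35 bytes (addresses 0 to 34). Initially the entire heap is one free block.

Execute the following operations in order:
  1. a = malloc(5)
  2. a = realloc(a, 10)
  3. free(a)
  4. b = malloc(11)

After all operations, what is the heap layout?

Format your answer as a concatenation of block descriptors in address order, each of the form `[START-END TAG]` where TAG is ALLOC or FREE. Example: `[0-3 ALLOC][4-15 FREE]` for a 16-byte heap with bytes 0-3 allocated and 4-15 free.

Answer: [0-10 ALLOC][11-34 FREE]

Derivation:
Op 1: a = malloc(5) -> a = 0; heap: [0-4 ALLOC][5-34 FREE]
Op 2: a = realloc(a, 10) -> a = 0; heap: [0-9 ALLOC][10-34 FREE]
Op 3: free(a) -> (freed a); heap: [0-34 FREE]
Op 4: b = malloc(11) -> b = 0; heap: [0-10 ALLOC][11-34 FREE]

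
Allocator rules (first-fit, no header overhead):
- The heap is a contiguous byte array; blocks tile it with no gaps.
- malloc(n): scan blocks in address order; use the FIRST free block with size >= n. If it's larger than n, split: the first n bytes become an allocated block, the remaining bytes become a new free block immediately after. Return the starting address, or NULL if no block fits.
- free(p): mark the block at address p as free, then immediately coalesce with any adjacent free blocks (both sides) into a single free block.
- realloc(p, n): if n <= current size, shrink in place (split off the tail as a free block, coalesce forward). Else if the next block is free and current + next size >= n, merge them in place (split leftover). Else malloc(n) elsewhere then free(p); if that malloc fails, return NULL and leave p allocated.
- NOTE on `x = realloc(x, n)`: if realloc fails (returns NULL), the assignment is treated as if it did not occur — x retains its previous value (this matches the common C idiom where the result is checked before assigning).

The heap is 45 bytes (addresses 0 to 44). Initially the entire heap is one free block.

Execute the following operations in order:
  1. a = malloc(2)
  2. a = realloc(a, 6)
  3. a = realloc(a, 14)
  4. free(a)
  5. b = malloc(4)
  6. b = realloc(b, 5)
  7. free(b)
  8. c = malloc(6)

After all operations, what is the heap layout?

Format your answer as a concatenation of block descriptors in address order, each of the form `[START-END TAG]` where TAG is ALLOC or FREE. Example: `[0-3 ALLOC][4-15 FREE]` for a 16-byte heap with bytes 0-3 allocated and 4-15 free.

Answer: [0-5 ALLOC][6-44 FREE]

Derivation:
Op 1: a = malloc(2) -> a = 0; heap: [0-1 ALLOC][2-44 FREE]
Op 2: a = realloc(a, 6) -> a = 0; heap: [0-5 ALLOC][6-44 FREE]
Op 3: a = realloc(a, 14) -> a = 0; heap: [0-13 ALLOC][14-44 FREE]
Op 4: free(a) -> (freed a); heap: [0-44 FREE]
Op 5: b = malloc(4) -> b = 0; heap: [0-3 ALLOC][4-44 FREE]
Op 6: b = realloc(b, 5) -> b = 0; heap: [0-4 ALLOC][5-44 FREE]
Op 7: free(b) -> (freed b); heap: [0-44 FREE]
Op 8: c = malloc(6) -> c = 0; heap: [0-5 ALLOC][6-44 FREE]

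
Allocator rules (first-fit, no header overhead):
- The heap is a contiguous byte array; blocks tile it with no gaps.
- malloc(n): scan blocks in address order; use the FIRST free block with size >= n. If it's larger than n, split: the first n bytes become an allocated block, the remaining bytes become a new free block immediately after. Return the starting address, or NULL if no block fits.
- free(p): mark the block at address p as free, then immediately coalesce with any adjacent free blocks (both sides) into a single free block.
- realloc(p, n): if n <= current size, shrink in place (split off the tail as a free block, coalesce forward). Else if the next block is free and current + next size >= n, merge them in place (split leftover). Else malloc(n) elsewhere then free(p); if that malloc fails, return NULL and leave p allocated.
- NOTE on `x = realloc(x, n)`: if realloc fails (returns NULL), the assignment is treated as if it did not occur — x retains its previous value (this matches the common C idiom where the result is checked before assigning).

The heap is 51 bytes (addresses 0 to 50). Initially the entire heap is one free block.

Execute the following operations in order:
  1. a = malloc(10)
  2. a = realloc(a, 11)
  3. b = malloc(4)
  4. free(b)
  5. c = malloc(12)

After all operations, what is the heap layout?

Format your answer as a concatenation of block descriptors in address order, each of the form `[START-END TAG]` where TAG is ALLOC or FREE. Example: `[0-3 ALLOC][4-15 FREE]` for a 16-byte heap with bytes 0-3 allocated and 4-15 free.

Op 1: a = malloc(10) -> a = 0; heap: [0-9 ALLOC][10-50 FREE]
Op 2: a = realloc(a, 11) -> a = 0; heap: [0-10 ALLOC][11-50 FREE]
Op 3: b = malloc(4) -> b = 11; heap: [0-10 ALLOC][11-14 ALLOC][15-50 FREE]
Op 4: free(b) -> (freed b); heap: [0-10 ALLOC][11-50 FREE]
Op 5: c = malloc(12) -> c = 11; heap: [0-10 ALLOC][11-22 ALLOC][23-50 FREE]

Answer: [0-10 ALLOC][11-22 ALLOC][23-50 FREE]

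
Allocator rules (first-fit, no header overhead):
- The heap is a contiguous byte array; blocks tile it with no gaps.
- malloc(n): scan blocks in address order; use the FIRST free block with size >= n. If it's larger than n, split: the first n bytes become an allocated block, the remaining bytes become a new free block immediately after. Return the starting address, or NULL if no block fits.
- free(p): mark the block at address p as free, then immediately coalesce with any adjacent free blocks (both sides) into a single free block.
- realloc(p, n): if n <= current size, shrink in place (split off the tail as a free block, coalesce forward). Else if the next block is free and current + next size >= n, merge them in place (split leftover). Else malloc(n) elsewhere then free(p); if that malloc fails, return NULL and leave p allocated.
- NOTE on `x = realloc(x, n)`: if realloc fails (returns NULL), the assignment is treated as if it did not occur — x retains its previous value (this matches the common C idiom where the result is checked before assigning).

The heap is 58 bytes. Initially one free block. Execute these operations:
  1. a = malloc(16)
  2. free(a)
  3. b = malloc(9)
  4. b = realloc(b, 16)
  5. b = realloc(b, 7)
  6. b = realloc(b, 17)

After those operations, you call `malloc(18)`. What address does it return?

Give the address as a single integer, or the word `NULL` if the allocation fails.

Answer: 17

Derivation:
Op 1: a = malloc(16) -> a = 0; heap: [0-15 ALLOC][16-57 FREE]
Op 2: free(a) -> (freed a); heap: [0-57 FREE]
Op 3: b = malloc(9) -> b = 0; heap: [0-8 ALLOC][9-57 FREE]
Op 4: b = realloc(b, 16) -> b = 0; heap: [0-15 ALLOC][16-57 FREE]
Op 5: b = realloc(b, 7) -> b = 0; heap: [0-6 ALLOC][7-57 FREE]
Op 6: b = realloc(b, 17) -> b = 0; heap: [0-16 ALLOC][17-57 FREE]
malloc(18): first-fit scan over [0-16 ALLOC][17-57 FREE] -> 17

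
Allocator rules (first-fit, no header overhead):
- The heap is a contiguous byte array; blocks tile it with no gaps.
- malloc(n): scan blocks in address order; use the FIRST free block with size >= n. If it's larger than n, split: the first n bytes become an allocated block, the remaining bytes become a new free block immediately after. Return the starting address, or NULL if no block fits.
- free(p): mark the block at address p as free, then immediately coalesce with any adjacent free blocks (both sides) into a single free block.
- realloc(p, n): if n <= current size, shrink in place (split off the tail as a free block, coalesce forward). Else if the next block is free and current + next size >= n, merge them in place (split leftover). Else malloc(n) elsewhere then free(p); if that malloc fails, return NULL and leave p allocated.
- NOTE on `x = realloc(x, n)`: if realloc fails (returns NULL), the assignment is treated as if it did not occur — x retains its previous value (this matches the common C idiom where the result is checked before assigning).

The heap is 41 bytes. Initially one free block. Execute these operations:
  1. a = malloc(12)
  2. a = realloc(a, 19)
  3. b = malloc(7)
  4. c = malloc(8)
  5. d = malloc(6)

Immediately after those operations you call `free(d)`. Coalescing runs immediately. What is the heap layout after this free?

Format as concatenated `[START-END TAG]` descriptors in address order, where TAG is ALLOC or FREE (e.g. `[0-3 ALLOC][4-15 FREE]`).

Answer: [0-18 ALLOC][19-25 ALLOC][26-33 ALLOC][34-40 FREE]

Derivation:
Op 1: a = malloc(12) -> a = 0; heap: [0-11 ALLOC][12-40 FREE]
Op 2: a = realloc(a, 19) -> a = 0; heap: [0-18 ALLOC][19-40 FREE]
Op 3: b = malloc(7) -> b = 19; heap: [0-18 ALLOC][19-25 ALLOC][26-40 FREE]
Op 4: c = malloc(8) -> c = 26; heap: [0-18 ALLOC][19-25 ALLOC][26-33 ALLOC][34-40 FREE]
Op 5: d = malloc(6) -> d = 34; heap: [0-18 ALLOC][19-25 ALLOC][26-33 ALLOC][34-39 ALLOC][40-40 FREE]
free(d): d = 34 -> block [34-39 ALLOC]; mark free, coalesce with adjacent free neighbors -> [0-18 ALLOC][19-25 ALLOC][26-33 ALLOC][34-40 FREE]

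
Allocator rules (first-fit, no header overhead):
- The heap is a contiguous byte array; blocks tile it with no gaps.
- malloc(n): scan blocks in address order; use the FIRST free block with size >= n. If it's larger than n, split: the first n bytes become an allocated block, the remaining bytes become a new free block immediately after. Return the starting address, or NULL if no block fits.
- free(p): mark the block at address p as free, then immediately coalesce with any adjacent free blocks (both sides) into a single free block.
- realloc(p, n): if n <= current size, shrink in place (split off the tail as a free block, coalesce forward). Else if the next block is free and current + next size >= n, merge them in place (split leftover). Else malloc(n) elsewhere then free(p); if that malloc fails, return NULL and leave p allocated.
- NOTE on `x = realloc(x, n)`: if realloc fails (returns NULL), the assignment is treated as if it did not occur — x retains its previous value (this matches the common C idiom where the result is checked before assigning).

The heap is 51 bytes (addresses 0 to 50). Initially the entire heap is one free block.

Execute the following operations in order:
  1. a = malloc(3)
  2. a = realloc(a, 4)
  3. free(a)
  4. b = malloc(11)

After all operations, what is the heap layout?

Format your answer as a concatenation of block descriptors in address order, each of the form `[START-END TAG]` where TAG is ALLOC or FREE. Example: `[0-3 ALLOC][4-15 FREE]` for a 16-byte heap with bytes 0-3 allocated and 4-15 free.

Op 1: a = malloc(3) -> a = 0; heap: [0-2 ALLOC][3-50 FREE]
Op 2: a = realloc(a, 4) -> a = 0; heap: [0-3 ALLOC][4-50 FREE]
Op 3: free(a) -> (freed a); heap: [0-50 FREE]
Op 4: b = malloc(11) -> b = 0; heap: [0-10 ALLOC][11-50 FREE]

Answer: [0-10 ALLOC][11-50 FREE]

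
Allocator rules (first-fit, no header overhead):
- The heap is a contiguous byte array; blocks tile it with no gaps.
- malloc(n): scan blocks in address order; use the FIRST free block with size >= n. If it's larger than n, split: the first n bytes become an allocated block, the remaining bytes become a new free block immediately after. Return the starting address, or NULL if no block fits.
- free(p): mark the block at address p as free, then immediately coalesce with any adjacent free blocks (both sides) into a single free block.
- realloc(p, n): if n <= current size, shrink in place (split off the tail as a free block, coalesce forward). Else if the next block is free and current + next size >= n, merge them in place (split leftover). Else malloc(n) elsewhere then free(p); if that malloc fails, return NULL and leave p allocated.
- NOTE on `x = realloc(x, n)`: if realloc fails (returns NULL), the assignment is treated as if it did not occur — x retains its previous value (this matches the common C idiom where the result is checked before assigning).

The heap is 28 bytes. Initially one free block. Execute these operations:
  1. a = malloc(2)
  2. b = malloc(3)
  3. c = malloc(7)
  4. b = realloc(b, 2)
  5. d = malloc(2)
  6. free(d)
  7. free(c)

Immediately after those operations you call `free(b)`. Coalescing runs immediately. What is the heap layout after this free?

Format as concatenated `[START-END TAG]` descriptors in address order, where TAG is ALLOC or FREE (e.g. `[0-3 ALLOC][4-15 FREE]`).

Op 1: a = malloc(2) -> a = 0; heap: [0-1 ALLOC][2-27 FREE]
Op 2: b = malloc(3) -> b = 2; heap: [0-1 ALLOC][2-4 ALLOC][5-27 FREE]
Op 3: c = malloc(7) -> c = 5; heap: [0-1 ALLOC][2-4 ALLOC][5-11 ALLOC][12-27 FREE]
Op 4: b = realloc(b, 2) -> b = 2; heap: [0-1 ALLOC][2-3 ALLOC][4-4 FREE][5-11 ALLOC][12-27 FREE]
Op 5: d = malloc(2) -> d = 12; heap: [0-1 ALLOC][2-3 ALLOC][4-4 FREE][5-11 ALLOC][12-13 ALLOC][14-27 FREE]
Op 6: free(d) -> (freed d); heap: [0-1 ALLOC][2-3 ALLOC][4-4 FREE][5-11 ALLOC][12-27 FREE]
Op 7: free(c) -> (freed c); heap: [0-1 ALLOC][2-3 ALLOC][4-27 FREE]
free(b): b = 2 -> block [2-3 ALLOC]; mark free, coalesce with adjacent free neighbors -> [0-1 ALLOC][2-27 FREE]

Answer: [0-1 ALLOC][2-27 FREE]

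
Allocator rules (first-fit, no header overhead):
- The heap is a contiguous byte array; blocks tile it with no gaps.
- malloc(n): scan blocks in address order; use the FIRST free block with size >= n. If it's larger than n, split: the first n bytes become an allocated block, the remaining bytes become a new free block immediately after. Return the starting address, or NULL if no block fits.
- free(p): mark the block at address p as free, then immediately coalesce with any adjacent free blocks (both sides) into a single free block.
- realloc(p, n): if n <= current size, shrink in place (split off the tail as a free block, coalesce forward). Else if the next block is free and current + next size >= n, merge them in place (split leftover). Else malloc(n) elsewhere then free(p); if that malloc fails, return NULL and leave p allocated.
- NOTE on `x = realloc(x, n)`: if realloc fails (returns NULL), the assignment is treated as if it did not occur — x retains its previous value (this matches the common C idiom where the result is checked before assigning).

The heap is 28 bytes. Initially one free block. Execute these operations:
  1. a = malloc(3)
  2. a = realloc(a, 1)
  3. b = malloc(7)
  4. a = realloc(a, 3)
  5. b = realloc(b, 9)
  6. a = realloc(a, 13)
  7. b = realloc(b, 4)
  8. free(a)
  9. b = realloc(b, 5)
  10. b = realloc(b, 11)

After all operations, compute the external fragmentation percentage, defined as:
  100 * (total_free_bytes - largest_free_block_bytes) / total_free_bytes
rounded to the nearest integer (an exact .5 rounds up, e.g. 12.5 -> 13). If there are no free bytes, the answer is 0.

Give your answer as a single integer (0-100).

Op 1: a = malloc(3) -> a = 0; heap: [0-2 ALLOC][3-27 FREE]
Op 2: a = realloc(a, 1) -> a = 0; heap: [0-0 ALLOC][1-27 FREE]
Op 3: b = malloc(7) -> b = 1; heap: [0-0 ALLOC][1-7 ALLOC][8-27 FREE]
Op 4: a = realloc(a, 3) -> a = 8; heap: [0-0 FREE][1-7 ALLOC][8-10 ALLOC][11-27 FREE]
Op 5: b = realloc(b, 9) -> b = 11; heap: [0-7 FREE][8-10 ALLOC][11-19 ALLOC][20-27 FREE]
Op 6: a = realloc(a, 13) -> NULL (a unchanged); heap: [0-7 FREE][8-10 ALLOC][11-19 ALLOC][20-27 FREE]
Op 7: b = realloc(b, 4) -> b = 11; heap: [0-7 FREE][8-10 ALLOC][11-14 ALLOC][15-27 FREE]
Op 8: free(a) -> (freed a); heap: [0-10 FREE][11-14 ALLOC][15-27 FREE]
Op 9: b = realloc(b, 5) -> b = 11; heap: [0-10 FREE][11-15 ALLOC][16-27 FREE]
Op 10: b = realloc(b, 11) -> b = 11; heap: [0-10 FREE][11-21 ALLOC][22-27 FREE]
Free blocks: [11 6] total_free=17 largest=11 -> 100*(17-11)/17 = 600/17 ≈ 35.294 -> rounds to 35

Answer: 35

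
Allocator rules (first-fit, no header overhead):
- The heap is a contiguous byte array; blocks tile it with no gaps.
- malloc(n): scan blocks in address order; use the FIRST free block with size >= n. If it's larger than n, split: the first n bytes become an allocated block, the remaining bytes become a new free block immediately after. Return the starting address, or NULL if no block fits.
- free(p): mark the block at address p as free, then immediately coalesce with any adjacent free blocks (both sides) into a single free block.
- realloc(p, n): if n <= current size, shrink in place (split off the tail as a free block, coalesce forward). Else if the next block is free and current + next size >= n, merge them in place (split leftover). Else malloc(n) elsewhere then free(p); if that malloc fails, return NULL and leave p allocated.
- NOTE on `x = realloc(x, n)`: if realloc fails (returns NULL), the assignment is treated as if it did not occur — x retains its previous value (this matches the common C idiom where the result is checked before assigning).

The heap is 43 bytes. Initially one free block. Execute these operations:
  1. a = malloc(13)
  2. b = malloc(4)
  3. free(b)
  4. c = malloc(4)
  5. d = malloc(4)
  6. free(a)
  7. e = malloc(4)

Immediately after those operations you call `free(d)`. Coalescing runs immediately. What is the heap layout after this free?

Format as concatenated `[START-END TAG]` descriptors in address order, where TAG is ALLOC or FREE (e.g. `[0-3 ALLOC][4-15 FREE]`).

Op 1: a = malloc(13) -> a = 0; heap: [0-12 ALLOC][13-42 FREE]
Op 2: b = malloc(4) -> b = 13; heap: [0-12 ALLOC][13-16 ALLOC][17-42 FREE]
Op 3: free(b) -> (freed b); heap: [0-12 ALLOC][13-42 FREE]
Op 4: c = malloc(4) -> c = 13; heap: [0-12 ALLOC][13-16 ALLOC][17-42 FREE]
Op 5: d = malloc(4) -> d = 17; heap: [0-12 ALLOC][13-16 ALLOC][17-20 ALLOC][21-42 FREE]
Op 6: free(a) -> (freed a); heap: [0-12 FREE][13-16 ALLOC][17-20 ALLOC][21-42 FREE]
Op 7: e = malloc(4) -> e = 0; heap: [0-3 ALLOC][4-12 FREE][13-16 ALLOC][17-20 ALLOC][21-42 FREE]
free(d): d = 17 -> block [17-20 ALLOC]; mark free, coalesce with adjacent free neighbors -> [0-3 ALLOC][4-12 FREE][13-16 ALLOC][17-42 FREE]

Answer: [0-3 ALLOC][4-12 FREE][13-16 ALLOC][17-42 FREE]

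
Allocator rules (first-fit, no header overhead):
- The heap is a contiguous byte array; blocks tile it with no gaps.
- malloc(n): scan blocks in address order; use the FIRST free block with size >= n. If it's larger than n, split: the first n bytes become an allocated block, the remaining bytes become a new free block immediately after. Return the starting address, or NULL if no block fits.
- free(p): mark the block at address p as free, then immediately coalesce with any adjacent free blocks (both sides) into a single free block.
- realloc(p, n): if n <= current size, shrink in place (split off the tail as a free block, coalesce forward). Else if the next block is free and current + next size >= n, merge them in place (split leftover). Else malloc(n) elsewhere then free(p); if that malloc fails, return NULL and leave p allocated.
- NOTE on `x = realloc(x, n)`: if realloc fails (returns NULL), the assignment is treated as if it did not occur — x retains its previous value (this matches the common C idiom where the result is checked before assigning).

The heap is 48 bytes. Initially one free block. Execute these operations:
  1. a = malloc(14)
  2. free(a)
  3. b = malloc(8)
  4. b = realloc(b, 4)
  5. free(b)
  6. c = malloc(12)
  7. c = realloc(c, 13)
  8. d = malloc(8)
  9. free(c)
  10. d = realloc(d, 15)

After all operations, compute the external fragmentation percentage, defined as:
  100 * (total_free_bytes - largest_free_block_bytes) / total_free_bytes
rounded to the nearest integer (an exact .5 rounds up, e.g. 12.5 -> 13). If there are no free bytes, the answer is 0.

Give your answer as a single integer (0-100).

Op 1: a = malloc(14) -> a = 0; heap: [0-13 ALLOC][14-47 FREE]
Op 2: free(a) -> (freed a); heap: [0-47 FREE]
Op 3: b = malloc(8) -> b = 0; heap: [0-7 ALLOC][8-47 FREE]
Op 4: b = realloc(b, 4) -> b = 0; heap: [0-3 ALLOC][4-47 FREE]
Op 5: free(b) -> (freed b); heap: [0-47 FREE]
Op 6: c = malloc(12) -> c = 0; heap: [0-11 ALLOC][12-47 FREE]
Op 7: c = realloc(c, 13) -> c = 0; heap: [0-12 ALLOC][13-47 FREE]
Op 8: d = malloc(8) -> d = 13; heap: [0-12 ALLOC][13-20 ALLOC][21-47 FREE]
Op 9: free(c) -> (freed c); heap: [0-12 FREE][13-20 ALLOC][21-47 FREE]
Op 10: d = realloc(d, 15) -> d = 13; heap: [0-12 FREE][13-27 ALLOC][28-47 FREE]
Free blocks: [13 20] total_free=33 largest=20 -> 100*(33-20)/33 = 1300/33 ≈ 39.394 -> rounds to 39

Answer: 39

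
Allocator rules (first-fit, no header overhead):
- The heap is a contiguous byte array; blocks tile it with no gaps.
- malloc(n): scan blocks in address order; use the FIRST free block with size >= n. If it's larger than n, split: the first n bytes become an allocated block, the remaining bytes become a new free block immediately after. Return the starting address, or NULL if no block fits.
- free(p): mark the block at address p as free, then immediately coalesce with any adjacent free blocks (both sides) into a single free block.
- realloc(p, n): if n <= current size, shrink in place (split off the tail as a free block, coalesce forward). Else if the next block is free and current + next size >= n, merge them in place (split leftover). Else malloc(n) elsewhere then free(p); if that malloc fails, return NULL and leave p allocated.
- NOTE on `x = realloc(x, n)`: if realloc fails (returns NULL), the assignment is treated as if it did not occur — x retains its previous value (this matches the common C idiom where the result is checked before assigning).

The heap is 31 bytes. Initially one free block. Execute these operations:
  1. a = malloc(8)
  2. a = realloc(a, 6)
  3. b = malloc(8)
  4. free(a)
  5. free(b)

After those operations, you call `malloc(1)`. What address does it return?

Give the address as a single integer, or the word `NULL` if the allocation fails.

Op 1: a = malloc(8) -> a = 0; heap: [0-7 ALLOC][8-30 FREE]
Op 2: a = realloc(a, 6) -> a = 0; heap: [0-5 ALLOC][6-30 FREE]
Op 3: b = malloc(8) -> b = 6; heap: [0-5 ALLOC][6-13 ALLOC][14-30 FREE]
Op 4: free(a) -> (freed a); heap: [0-5 FREE][6-13 ALLOC][14-30 FREE]
Op 5: free(b) -> (freed b); heap: [0-30 FREE]
malloc(1): first-fit scan over [0-30 FREE] -> 0

Answer: 0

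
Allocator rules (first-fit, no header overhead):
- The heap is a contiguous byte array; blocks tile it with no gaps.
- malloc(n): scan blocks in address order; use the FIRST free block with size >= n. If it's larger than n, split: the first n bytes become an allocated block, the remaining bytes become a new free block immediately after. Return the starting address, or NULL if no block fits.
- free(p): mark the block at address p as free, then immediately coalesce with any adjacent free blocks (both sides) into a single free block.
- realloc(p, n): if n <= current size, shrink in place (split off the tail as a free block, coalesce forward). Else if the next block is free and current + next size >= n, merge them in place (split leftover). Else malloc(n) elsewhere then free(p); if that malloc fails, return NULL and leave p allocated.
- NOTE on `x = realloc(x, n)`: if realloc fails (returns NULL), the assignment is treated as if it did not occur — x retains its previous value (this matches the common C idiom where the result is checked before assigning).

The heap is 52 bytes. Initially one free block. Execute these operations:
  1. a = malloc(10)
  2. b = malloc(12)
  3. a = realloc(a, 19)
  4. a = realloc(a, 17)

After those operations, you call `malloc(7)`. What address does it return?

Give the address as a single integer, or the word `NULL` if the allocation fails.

Answer: 0

Derivation:
Op 1: a = malloc(10) -> a = 0; heap: [0-9 ALLOC][10-51 FREE]
Op 2: b = malloc(12) -> b = 10; heap: [0-9 ALLOC][10-21 ALLOC][22-51 FREE]
Op 3: a = realloc(a, 19) -> a = 22; heap: [0-9 FREE][10-21 ALLOC][22-40 ALLOC][41-51 FREE]
Op 4: a = realloc(a, 17) -> a = 22; heap: [0-9 FREE][10-21 ALLOC][22-38 ALLOC][39-51 FREE]
malloc(7): first-fit scan over [0-9 FREE][10-21 ALLOC][22-38 ALLOC][39-51 FREE] -> 0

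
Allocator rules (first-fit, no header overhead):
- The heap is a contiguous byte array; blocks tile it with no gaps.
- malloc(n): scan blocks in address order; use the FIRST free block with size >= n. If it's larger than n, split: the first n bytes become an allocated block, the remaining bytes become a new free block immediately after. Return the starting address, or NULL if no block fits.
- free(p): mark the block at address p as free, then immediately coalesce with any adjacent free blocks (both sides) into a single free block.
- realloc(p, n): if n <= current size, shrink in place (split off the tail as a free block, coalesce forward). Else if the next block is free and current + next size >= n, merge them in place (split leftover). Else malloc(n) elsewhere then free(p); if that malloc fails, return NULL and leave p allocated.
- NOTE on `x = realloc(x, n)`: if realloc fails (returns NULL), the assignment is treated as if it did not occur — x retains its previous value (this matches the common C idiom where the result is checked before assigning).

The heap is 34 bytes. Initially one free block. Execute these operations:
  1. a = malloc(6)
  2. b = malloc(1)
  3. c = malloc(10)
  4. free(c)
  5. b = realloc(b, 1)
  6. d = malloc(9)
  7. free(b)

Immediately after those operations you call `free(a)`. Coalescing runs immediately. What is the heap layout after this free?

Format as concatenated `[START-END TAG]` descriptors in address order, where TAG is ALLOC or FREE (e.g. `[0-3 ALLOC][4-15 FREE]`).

Op 1: a = malloc(6) -> a = 0; heap: [0-5 ALLOC][6-33 FREE]
Op 2: b = malloc(1) -> b = 6; heap: [0-5 ALLOC][6-6 ALLOC][7-33 FREE]
Op 3: c = malloc(10) -> c = 7; heap: [0-5 ALLOC][6-6 ALLOC][7-16 ALLOC][17-33 FREE]
Op 4: free(c) -> (freed c); heap: [0-5 ALLOC][6-6 ALLOC][7-33 FREE]
Op 5: b = realloc(b, 1) -> b = 6; heap: [0-5 ALLOC][6-6 ALLOC][7-33 FREE]
Op 6: d = malloc(9) -> d = 7; heap: [0-5 ALLOC][6-6 ALLOC][7-15 ALLOC][16-33 FREE]
Op 7: free(b) -> (freed b); heap: [0-5 ALLOC][6-6 FREE][7-15 ALLOC][16-33 FREE]
free(a): a = 0 -> block [0-5 ALLOC]; mark free, coalesce with adjacent free neighbors -> [0-6 FREE][7-15 ALLOC][16-33 FREE]

Answer: [0-6 FREE][7-15 ALLOC][16-33 FREE]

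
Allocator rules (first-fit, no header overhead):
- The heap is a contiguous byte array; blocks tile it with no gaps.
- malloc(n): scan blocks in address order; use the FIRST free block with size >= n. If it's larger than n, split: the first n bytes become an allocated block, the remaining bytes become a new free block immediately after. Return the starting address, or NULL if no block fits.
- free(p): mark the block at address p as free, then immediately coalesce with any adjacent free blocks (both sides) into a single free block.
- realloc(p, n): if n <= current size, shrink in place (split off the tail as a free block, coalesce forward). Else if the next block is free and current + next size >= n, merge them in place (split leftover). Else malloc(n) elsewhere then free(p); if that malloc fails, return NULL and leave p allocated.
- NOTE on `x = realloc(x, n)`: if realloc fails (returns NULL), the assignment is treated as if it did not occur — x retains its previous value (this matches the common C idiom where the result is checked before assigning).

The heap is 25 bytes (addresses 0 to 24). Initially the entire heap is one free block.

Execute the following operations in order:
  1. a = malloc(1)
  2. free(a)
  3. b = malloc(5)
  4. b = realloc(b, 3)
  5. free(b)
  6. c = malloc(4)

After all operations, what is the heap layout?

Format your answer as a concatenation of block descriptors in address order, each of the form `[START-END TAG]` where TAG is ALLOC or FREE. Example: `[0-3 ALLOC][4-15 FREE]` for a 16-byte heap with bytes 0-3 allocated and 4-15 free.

Answer: [0-3 ALLOC][4-24 FREE]

Derivation:
Op 1: a = malloc(1) -> a = 0; heap: [0-0 ALLOC][1-24 FREE]
Op 2: free(a) -> (freed a); heap: [0-24 FREE]
Op 3: b = malloc(5) -> b = 0; heap: [0-4 ALLOC][5-24 FREE]
Op 4: b = realloc(b, 3) -> b = 0; heap: [0-2 ALLOC][3-24 FREE]
Op 5: free(b) -> (freed b); heap: [0-24 FREE]
Op 6: c = malloc(4) -> c = 0; heap: [0-3 ALLOC][4-24 FREE]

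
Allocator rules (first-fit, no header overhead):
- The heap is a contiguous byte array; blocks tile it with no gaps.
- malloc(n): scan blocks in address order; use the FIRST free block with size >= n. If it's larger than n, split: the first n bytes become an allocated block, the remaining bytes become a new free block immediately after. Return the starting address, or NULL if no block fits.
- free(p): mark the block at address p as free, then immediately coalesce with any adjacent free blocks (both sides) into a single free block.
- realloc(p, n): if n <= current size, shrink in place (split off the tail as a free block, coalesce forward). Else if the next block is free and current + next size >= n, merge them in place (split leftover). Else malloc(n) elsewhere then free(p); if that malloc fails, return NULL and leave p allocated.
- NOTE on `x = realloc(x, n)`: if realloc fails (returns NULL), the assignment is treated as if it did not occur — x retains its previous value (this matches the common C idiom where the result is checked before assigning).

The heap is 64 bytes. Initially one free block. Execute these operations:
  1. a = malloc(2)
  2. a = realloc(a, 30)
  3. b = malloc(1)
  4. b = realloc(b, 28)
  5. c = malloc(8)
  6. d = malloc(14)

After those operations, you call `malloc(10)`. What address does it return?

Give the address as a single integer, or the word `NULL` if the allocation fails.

Op 1: a = malloc(2) -> a = 0; heap: [0-1 ALLOC][2-63 FREE]
Op 2: a = realloc(a, 30) -> a = 0; heap: [0-29 ALLOC][30-63 FREE]
Op 3: b = malloc(1) -> b = 30; heap: [0-29 ALLOC][30-30 ALLOC][31-63 FREE]
Op 4: b = realloc(b, 28) -> b = 30; heap: [0-29 ALLOC][30-57 ALLOC][58-63 FREE]
Op 5: c = malloc(8) -> c = NULL; heap: [0-29 ALLOC][30-57 ALLOC][58-63 FREE]
Op 6: d = malloc(14) -> d = NULL; heap: [0-29 ALLOC][30-57 ALLOC][58-63 FREE]
malloc(10): first-fit scan over [0-29 ALLOC][30-57 ALLOC][58-63 FREE] -> NULL

Answer: NULL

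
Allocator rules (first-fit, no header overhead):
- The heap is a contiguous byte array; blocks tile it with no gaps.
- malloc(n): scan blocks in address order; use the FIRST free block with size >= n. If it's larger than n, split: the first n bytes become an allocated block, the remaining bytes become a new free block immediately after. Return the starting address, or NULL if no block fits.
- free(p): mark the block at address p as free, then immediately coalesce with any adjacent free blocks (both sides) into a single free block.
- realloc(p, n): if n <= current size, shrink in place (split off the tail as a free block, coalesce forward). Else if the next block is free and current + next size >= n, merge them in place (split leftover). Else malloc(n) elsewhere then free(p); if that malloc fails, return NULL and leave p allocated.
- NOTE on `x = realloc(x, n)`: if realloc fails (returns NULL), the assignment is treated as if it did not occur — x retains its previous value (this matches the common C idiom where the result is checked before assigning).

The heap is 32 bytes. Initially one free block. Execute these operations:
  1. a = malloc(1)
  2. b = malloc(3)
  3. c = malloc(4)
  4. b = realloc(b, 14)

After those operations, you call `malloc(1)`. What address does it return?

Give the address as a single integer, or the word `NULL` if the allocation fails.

Op 1: a = malloc(1) -> a = 0; heap: [0-0 ALLOC][1-31 FREE]
Op 2: b = malloc(3) -> b = 1; heap: [0-0 ALLOC][1-3 ALLOC][4-31 FREE]
Op 3: c = malloc(4) -> c = 4; heap: [0-0 ALLOC][1-3 ALLOC][4-7 ALLOC][8-31 FREE]
Op 4: b = realloc(b, 14) -> b = 8; heap: [0-0 ALLOC][1-3 FREE][4-7 ALLOC][8-21 ALLOC][22-31 FREE]
malloc(1): first-fit scan over [0-0 ALLOC][1-3 FREE][4-7 ALLOC][8-21 ALLOC][22-31 FREE] -> 1

Answer: 1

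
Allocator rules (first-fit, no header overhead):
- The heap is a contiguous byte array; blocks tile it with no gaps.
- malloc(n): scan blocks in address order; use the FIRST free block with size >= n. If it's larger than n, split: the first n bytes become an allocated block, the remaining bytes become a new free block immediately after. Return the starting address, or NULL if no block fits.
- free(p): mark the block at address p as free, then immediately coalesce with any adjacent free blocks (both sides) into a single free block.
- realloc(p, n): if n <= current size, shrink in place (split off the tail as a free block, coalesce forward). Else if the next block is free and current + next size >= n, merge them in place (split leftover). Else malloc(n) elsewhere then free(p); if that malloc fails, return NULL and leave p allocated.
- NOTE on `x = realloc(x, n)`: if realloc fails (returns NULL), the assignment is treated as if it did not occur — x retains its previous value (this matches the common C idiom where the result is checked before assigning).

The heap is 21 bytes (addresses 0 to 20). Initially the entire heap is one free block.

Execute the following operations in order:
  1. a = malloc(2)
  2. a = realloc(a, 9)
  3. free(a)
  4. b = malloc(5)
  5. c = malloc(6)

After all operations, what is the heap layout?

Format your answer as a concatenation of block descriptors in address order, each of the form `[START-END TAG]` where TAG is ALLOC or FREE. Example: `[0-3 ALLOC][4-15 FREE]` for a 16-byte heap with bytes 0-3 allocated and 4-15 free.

Answer: [0-4 ALLOC][5-10 ALLOC][11-20 FREE]

Derivation:
Op 1: a = malloc(2) -> a = 0; heap: [0-1 ALLOC][2-20 FREE]
Op 2: a = realloc(a, 9) -> a = 0; heap: [0-8 ALLOC][9-20 FREE]
Op 3: free(a) -> (freed a); heap: [0-20 FREE]
Op 4: b = malloc(5) -> b = 0; heap: [0-4 ALLOC][5-20 FREE]
Op 5: c = malloc(6) -> c = 5; heap: [0-4 ALLOC][5-10 ALLOC][11-20 FREE]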